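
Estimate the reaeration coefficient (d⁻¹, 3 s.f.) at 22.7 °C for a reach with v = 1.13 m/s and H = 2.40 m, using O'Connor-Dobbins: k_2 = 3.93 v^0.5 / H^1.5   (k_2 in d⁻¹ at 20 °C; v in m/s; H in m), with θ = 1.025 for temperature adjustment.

k_2 ≈ 1.20 d⁻¹

k_2(20) = 3.93 × 1.13^0.5 / 2.40^1.5 = 3.93 × 1.063 / 3.718 = 1.124 d⁻¹.
k_2(22.7) = 1.124 × 1.025^(22.7−20) = 1.124 × 1.069 = 1.201 d⁻¹.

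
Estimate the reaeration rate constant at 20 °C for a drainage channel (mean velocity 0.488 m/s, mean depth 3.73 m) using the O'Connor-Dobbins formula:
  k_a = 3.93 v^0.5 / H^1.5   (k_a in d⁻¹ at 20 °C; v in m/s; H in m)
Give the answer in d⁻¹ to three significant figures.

k_a ≈ 0.381 d⁻¹

k_a = 3.93 × 0.488^0.5 / 3.73^1.5 = 3.93 × 0.6986 / 7.204 = 0.3811 d⁻¹.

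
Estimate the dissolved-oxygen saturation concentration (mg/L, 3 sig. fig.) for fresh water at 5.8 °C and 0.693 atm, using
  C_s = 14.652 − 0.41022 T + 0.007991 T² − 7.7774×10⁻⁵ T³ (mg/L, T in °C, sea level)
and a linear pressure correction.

C_s ≈ 8.68 mg/L

At sea level: C_s = 14.652 − 0.41022×5.8 + 0.007991×5.8² − 7.7774×10⁻⁵×5.8³ = 12.53 mg/L.
Pressure correction: C_s' = 12.53 × 0.693 = 8.681 mg/L.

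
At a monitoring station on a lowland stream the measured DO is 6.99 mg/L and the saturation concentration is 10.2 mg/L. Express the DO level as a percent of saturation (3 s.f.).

% saturation = C/C_s × 100 = 6.99/10.2 × 100 = 68.5 %.

68.5 % saturation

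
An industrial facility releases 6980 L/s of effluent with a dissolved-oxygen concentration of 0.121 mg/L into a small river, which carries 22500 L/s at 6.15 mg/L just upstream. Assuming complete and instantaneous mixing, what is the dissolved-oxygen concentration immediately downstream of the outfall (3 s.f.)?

4.72 mg/L

Flow-weighted mixing: C = (Q_r C_r + Q_w C_w)/(Q_r + Q_w)
= (22500×6.15 + 6980×0.121)/(22500 + 6980) = 139200/29480 = 4.723 mg/L.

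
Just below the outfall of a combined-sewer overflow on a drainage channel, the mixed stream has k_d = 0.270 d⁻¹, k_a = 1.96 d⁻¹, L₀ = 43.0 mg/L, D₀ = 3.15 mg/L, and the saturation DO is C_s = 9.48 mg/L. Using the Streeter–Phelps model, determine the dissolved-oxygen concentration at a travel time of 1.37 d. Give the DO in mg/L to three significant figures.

DO ≈ 4.99 mg/L

k_d L₀/(k_a−k_d) = 0.270×43.0/(1.96−0.270) = 11.61/1.690 = 6.870 mg/L.
e^(−k_d t) = e^(−0.270×1.370) = 0.6908; e^(−k_a t) = e^(−1.96×1.370) = 0.06821.
D = 6.870 × (0.6908 − 0.06821) + 3.15 × 0.06821 = 4.277 + 0.2149 = 4.492 mg/L.
DO = C_s − D = 9.48 − 4.492 = 4.988 mg/L.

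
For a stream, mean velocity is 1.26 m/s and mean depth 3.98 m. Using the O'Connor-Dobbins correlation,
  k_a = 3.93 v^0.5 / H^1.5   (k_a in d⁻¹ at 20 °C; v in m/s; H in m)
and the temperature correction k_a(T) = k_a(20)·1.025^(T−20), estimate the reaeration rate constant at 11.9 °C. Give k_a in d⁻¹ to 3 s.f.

k_a ≈ 0.455 d⁻¹

k_a(20) = 3.93 × 1.26^0.5 / 3.98^1.5 = 3.93 × 1.122 / 7.940 = 0.5556 d⁻¹.
k_a(11.9) = 0.5556 × 1.025^(11.9−20) = 0.5556 × 0.8187 = 0.4549 d⁻¹.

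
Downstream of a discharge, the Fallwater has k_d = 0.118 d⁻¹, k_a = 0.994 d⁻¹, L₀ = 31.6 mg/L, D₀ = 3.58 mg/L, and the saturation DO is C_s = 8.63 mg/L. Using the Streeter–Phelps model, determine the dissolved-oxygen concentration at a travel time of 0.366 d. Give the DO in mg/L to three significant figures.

k_d L₀/(k_a−k_d) = 0.118×31.6/(0.994−0.118) = 3.729/0.8760 = 4.257 mg/L.
e^(−k_d t) = e^(−0.118×0.3660) = 0.9577; e^(−k_a t) = e^(−0.994×0.3660) = 0.6950.
D = 4.257 × (0.9577 − 0.6950) + 3.58 × 0.6950 = 1.118 + 2.488 = 3.606 mg/L.
DO = C_s − D = 8.63 − 3.606 = 5.024 mg/L.

DO ≈ 5.02 mg/L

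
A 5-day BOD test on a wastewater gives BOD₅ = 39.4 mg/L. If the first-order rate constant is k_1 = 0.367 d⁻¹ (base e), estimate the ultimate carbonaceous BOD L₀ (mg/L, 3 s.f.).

BOD₅ = L₀(1 − e^(−5k_1)) ⇒ L₀ = BOD₅ / (1 − e^(−5×0.367))
= 39.4 / (1 − 0.1596) = 39.4 / 0.8404 = 46.88 mg/L.

L₀ ≈ 46.9 mg/L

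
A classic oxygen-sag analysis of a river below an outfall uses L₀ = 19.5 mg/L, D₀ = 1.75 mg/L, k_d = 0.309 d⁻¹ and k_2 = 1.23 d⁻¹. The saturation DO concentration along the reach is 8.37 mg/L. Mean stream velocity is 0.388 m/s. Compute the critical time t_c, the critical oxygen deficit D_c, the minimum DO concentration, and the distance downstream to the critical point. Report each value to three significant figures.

With k_2/k_d = 3.981 and 1 − D₀(k_2−k_d)/(k_d L₀) = 0.7325,
t_c = ln(3.981 × 0.7325) / (1.23 − 0.309) = ln(2.916) / 0.9210 = 1.070/0.9210 = 1.162 d.
D_c = (k_d/k_2) L₀ e^(−k_d t_c) = (0.309/1.23) × 19.5 × e^(−0.309×1.162) = 0.2512 × 19.5 × 0.6983 = 3.421 mg/L.
Minimum DO = C_s − D_c = 8.37 − 3.421 = 4.949 mg/L.
x_c = v t_c = 0.388 m/s × 1.162 d × 86400 s/d = 38950 m ≈ 39.0 km.

t_c ≈ 1.16 d; D_c ≈ 3.42 mg/L; min DO ≈ 4.95 mg/L; x_c ≈ 39.0 km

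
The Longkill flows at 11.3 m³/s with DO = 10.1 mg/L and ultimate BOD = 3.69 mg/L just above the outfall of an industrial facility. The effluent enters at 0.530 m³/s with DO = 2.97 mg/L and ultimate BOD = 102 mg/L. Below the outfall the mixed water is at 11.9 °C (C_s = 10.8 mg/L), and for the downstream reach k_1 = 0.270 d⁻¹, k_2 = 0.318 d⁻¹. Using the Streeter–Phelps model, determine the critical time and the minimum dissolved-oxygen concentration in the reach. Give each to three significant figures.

Mixed DO = (11.3×10.1 + 0.530×2.97)/(11.3+0.530) = 115.7/11.83 = 9.781 mg/L.
Mixed L₀ = (11.3×3.69 + 0.530×102)/(11.83) = 95.76/11.83 = 8.094 mg/L.
Initial deficit D₀ = C_s − DO₀ = 10.8 − 9.781 = 1.019 mg/L.
t_c = (1/0.04800) ln[(0.318/0.270)(1 − 1.019×0.04800/(0.270×8.094))] = 20.83 × ln(1.151) = 2.937 d.
D_c = (0.270/0.318) × 8.094 × e^(−0.270×2.937) = 0.8491 × 8.094 × 0.4525 = 3.110 mg/L.
Minimum DO = 10.8 − 3.110 = 7.690 mg/L.

t_c ≈ 2.94 d; minimum DO ≈ 7.69 mg/L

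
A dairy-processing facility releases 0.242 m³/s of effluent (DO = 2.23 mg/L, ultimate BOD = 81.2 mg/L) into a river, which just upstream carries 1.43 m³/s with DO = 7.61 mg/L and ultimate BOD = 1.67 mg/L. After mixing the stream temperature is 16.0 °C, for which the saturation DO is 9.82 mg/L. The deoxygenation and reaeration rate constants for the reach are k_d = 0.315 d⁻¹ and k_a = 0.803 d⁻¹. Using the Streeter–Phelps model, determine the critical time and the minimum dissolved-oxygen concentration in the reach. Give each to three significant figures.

Mixed DO = (1.43×7.61 + 0.242×2.23)/(1.43+0.242) = 11.42/1.672 = 6.831 mg/L.
Mixed L₀ = (1.43×1.67 + 0.242×81.2)/(1.672) = 22.04/1.672 = 13.18 mg/L.
Initial deficit D₀ = C_s − DO₀ = 9.82 − 6.831 = 2.989 mg/L.
t_c = (1/0.4880) ln[(0.803/0.315)(1 − 2.989×0.4880/(0.315×13.18))] = 2.049 × ln(1.654) = 1.031 d.
D_c = (0.315/0.803) × 13.18 × e^(−0.315×1.031) = 0.3923 × 13.18 × 0.7227 = 3.737 mg/L.
Minimum DO = 9.82 − 3.737 = 6.083 mg/L.

t_c ≈ 1.03 d; minimum DO ≈ 6.08 mg/L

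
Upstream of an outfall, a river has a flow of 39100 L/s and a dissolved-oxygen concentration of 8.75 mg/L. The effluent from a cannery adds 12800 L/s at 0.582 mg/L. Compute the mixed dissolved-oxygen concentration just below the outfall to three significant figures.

6.74 mg/L

Flow-weighted mixing: C = (Q_r C_r + Q_w C_w)/(Q_r + Q_w)
= (39100×8.75 + 12800×0.582)/(39100 + 12800) = 349600/51900 = 6.736 mg/L.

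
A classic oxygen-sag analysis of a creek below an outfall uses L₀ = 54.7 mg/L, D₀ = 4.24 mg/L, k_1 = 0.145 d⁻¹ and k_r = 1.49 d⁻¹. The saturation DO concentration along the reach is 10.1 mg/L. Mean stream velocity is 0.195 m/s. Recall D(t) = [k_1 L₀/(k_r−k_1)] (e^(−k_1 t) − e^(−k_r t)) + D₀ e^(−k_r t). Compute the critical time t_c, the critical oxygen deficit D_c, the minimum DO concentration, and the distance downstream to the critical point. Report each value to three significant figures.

t_c = [1/(k_r−k_1)] ln[(k_r/k_1)(1 − D₀(k_r−k_1)/(k_1 L₀))]
= [1/(1.49−0.145)] ln[(1.49/0.145)(1 − 4.24×1.345/(0.145×54.7))]
= (1/1.345) ln[10.28 × 0.2810] = 0.7435 × ln(2.887) = 0.7435 × 1.060 = 0.7884 d.
L(t_c) = L₀ e^(−k_1 t_c) = 54.7 × 0.8920 = 48.79 mg/L, and at the critical point k_r D_c = k_1 L, so D_c = (0.145/1.49) × 48.79 = 4.748 mg/L.
Minimum DO = C_s − D_c = 10.1 − 4.748 = 5.352 mg/L.
x_c = v t_c = 0.195 m/s × 0.7884 d × 86400 s/d = 13280 m ≈ 13.3 km.

t_c ≈ 0.788 d; D_c ≈ 4.75 mg/L; min DO ≈ 5.35 mg/L; x_c ≈ 13.3 km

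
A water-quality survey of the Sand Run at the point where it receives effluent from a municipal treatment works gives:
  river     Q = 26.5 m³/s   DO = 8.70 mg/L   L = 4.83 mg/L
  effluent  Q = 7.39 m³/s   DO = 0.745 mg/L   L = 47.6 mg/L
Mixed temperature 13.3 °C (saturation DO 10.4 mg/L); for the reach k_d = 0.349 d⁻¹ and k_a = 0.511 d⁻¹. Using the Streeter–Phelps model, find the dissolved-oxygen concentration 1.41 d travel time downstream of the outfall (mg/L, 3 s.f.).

Mixed DO = (26.5×8.70 + 7.39×0.745)/(26.5+7.39) = 236.1/33.89 = 6.965 mg/L.
Mixed L₀ = (26.5×4.83 + 7.39×47.6)/(33.89) = 479.8/33.89 = 14.16 mg/L.
Initial deficit D₀ = C_s − DO₀ = 10.4 − 6.965 = 3.435 mg/L.
D(1.41) = [0.349×14.16/(0.511−0.349)](e^(−0.349×1.41) − e^(−0.511×1.41)) + 3.435 e^(−0.511×1.41)
= 30.50 × (0.6113 − 0.4865) + 3.435 × 0.4865 = 5.478 mg/L.
DO = 10.4 − 5.478 = 4.922 mg/L.

DO ≈ 4.92 mg/L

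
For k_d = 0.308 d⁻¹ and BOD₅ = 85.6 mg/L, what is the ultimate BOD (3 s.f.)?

L₀ ≈ 109 mg/L

BOD₅ = L₀(1 − e^(−5k_d)) ⇒ L₀ = BOD₅ / (1 − e^(−5×0.308))
= 85.6 / (1 − 0.2144) = 85.6 / 0.7856 = 109.0 mg/L.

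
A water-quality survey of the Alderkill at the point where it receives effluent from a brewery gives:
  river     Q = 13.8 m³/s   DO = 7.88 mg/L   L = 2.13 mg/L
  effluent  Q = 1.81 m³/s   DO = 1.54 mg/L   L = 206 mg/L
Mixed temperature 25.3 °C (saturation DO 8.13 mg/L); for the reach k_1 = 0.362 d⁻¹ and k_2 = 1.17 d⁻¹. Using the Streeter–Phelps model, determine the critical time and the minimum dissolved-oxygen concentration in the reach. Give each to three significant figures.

Mixed DO = (13.8×7.88 + 1.81×1.54)/(13.8+1.81) = 111.5/15.61 = 7.145 mg/L.
Mixed L₀ = (13.8×2.13 + 1.81×206)/(15.61) = 402.3/15.61 = 25.77 mg/L.
Initial deficit D₀ = C_s − DO₀ = 8.13 − 7.145 = 0.9851 mg/L.
t_c = (1/0.8080) ln[(1.17/0.362)(1 − 0.9851×0.8080/(0.362×25.77))] = 1.238 × ln(2.956) = 1.341 d.
D_c = (0.362/1.17) × 25.77 × e^(−0.362×1.341) = 0.3094 × 25.77 × 0.6153 = 4.906 mg/L.
Minimum DO = 8.13 − 4.906 = 3.224 mg/L.

t_c ≈ 1.34 d; minimum DO ≈ 3.22 mg/L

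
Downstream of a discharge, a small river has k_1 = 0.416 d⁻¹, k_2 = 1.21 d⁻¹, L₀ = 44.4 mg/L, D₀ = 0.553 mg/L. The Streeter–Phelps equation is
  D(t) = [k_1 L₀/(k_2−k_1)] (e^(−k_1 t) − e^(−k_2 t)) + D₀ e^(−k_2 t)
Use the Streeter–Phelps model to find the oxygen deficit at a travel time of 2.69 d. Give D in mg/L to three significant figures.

k_1 L₀/(k_2−k_1) = 0.416×44.4/(1.21−0.416) = 18.47/0.7940 = 23.26 mg/L.
e^(−k_1 t) = e^(−0.416×2.690) = 0.3266; e^(−k_2 t) = e^(−1.21×2.690) = 0.03858.
D = 23.26 × (0.3266 − 0.03858) + 0.553 × 0.03858 = 6.700 + 0.02134 = 6.721 mg/L.

D ≈ 6.72 mg/L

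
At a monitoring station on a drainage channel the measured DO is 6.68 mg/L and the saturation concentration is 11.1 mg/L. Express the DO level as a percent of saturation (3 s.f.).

60.2 % saturation

% saturation = C/C_s × 100 = 6.68/11.1 × 100 = 60.2 %.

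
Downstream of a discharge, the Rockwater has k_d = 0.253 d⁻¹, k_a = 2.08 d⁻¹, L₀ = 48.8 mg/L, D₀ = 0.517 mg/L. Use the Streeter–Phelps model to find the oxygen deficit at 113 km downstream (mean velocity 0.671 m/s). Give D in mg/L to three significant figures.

D ≈ 4.02 mg/L

Travel time t = x/v = 113 km / (0.671 m/s) = 113000 m / 0.671 m/s = 168400 s = 1.949 d.
k_d L₀/(k_a−k_d) = 0.253×48.8/(2.08−0.253) = 12.35/1.827 = 6.758 mg/L.
e^(−k_d t) = e^(−0.253×1.949) = 0.6107; e^(−k_a t) = e^(−2.08×1.949) = 0.01735.
D = 6.758 × (0.6107 − 0.01735) + 0.517 × 0.01735 = 4.010 + 0.008970 = 4.019 mg/L.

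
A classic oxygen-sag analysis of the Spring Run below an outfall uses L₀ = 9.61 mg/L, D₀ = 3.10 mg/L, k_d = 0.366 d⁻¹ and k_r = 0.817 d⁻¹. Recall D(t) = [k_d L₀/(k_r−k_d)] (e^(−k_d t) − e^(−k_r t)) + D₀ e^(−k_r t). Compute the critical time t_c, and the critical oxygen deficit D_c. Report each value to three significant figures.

t_c = [1/(k_r−k_d)] ln[(k_r/k_d)(1 − D₀(k_r−k_d)/(k_d L₀))]
= [1/(0.817−0.366)] ln[(0.817/0.366)(1 − 3.10×0.4510/(0.366×9.61))]
= (1/0.4510) ln[2.232 × 0.6025] = 2.217 × ln(1.345) = 2.217 × 0.2963 = 0.6571 d.
D_c = (k_d/k_r) L₀ e^(−k_d t_c) = (0.366/0.817) × 9.61 × e^(−0.366×0.6571) = 0.4480 × 9.61 × 0.7862 = 3.385 mg/L.

t_c ≈ 0.657 d; D_c ≈ 3.38 mg/L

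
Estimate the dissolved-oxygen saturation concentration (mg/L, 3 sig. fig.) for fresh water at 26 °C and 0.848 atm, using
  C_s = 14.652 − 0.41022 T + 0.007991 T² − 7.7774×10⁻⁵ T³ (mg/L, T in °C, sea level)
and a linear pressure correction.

C_s ≈ 6.80 mg/L

At sea level: C_s = 14.652 − 0.41022×26 + 0.007991×26² − 7.7774×10⁻⁵×26³ = 8.021 mg/L.
Pressure correction: C_s' = 8.021 × 0.848 = 6.802 mg/L.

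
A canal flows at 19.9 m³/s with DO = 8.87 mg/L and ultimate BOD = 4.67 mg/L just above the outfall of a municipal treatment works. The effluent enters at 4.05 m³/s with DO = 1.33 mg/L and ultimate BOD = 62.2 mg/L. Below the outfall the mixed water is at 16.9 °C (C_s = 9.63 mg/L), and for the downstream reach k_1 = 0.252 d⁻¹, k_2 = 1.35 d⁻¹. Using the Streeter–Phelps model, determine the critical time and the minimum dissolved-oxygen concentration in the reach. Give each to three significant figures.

t_c ≈ 0.657 d; minimum DO ≈ 7.35 mg/L

Mixed DO = (19.9×8.87 + 4.05×1.33)/(19.9+4.05) = 181.9/23.95 = 7.595 mg/L.
Mixed L₀ = (19.9×4.67 + 4.05×62.2)/(23.95) = 344.8/23.95 = 14.40 mg/L.
Initial deficit D₀ = C_s − DO₀ = 9.63 − 7.595 = 2.035 mg/L.
t_c = (1/1.098) ln[(1.35/0.252)(1 − 2.035×1.098/(0.252×14.40))] = 0.9107 × ln(2.058) = 0.6574 d.
D_c = (0.252/1.35) × 14.40 × e^(−0.252×0.6574) = 0.1867 × 14.40 × 0.8473 = 2.277 mg/L.
Minimum DO = 9.63 − 2.277 = 7.353 mg/L.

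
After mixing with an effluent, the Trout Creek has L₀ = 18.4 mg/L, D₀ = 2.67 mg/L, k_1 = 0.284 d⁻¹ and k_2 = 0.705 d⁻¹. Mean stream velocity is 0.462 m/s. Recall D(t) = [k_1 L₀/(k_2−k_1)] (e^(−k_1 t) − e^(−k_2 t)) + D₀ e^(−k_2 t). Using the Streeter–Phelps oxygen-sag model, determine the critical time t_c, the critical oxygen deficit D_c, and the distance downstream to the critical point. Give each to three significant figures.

At the critical point dD/dt = 0, so k_1 L₀ e^(−k_1 t) = k_2 D. Substituting D(t) from the Streeter–Phelps equation and solving for t gives
t_c = ln[(k_2/k_1)(1 − D₀(k_2−k_1)/(k_1 L₀))] / (k_2−k_1).
Here k_2−k_1 = 0.4210 d⁻¹ and 1 − D₀(k_2−k_1)/(k_1 L₀) = 1 − 2.67×0.4210/(0.284×18.4) = 0.7849, so
t_c = ln(2.482 × 0.7849) / 0.4210 = 0.6670 / 0.4210 = 1.584 d.
L(t_c) = L₀ e^(−k_1 t_c) = 18.4 × 0.6377 = 11.73 mg/L, and at the critical point k_2 D_c = k_1 L, so D_c = (0.284/0.705) × 11.73 = 4.726 mg/L.
x_c = v t_c = 0.462 m/s × 1.584 d × 86400 s/d = 63240 m ≈ 63.2 km.

t_c ≈ 1.58 d; D_c ≈ 4.73 mg/L; x_c ≈ 63.2 km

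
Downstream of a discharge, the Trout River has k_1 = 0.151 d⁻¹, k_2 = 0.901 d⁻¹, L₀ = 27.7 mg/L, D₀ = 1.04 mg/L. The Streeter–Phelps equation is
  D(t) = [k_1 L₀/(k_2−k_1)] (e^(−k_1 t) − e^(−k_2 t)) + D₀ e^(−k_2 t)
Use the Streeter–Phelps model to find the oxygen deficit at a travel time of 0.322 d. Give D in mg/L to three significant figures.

k_1 L₀/(k_2−k_1) = 0.151×27.7/(0.901−0.151) = 4.183/0.7500 = 5.577 mg/L.
e^(−k_1 t) = e^(−0.151×0.3220) = 0.9525; e^(−k_2 t) = e^(−0.901×0.3220) = 0.7482.
D = 5.577 × (0.9525 − 0.7482) + 1.04 × 0.7482 = 1.140 + 0.7781 = 1.918 mg/L.

D ≈ 1.92 mg/L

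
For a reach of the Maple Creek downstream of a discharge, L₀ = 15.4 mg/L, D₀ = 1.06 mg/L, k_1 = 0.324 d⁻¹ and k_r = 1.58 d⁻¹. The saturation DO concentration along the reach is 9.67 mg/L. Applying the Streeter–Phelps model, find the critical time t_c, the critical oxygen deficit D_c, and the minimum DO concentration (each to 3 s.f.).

With k_r/k_1 = 4.877 and 1 − D₀(k_r−k_1)/(k_1 L₀) = 0.7332,
t_c = ln(4.877 × 0.7332) / (1.58 − 0.324) = ln(3.575) / 1.256 = 1.274/1.256 = 1.014 d.
D_c = (k_1/k_r) L₀ e^(−k_1 t_c) = (0.324/1.58) × 15.4 × e^(−0.324×1.014) = 0.2051 × 15.4 × 0.7199 = 2.273 mg/L.
Minimum DO = C_s − D_c = 9.67 − 2.273 = 7.397 mg/L.

t_c ≈ 1.01 d; D_c ≈ 2.27 mg/L; min DO ≈ 7.40 mg/L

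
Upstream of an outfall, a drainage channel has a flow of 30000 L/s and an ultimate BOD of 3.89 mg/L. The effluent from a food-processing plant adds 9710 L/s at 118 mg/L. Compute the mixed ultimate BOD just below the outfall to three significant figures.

31.8 mg/L

Flow-weighted mixing: C = (Q_r C_r + Q_w C_w)/(Q_r + Q_w)
= (30000×3.89 + 9710×118)/(30000 + 9710) = 1.262×10^6/39710 = 31.79 mg/L.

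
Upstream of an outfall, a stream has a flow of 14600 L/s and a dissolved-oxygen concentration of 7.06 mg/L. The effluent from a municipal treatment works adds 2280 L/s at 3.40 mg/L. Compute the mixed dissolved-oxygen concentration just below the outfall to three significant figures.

Flow-weighted mixing: C = (Q_r C_r + Q_w C_w)/(Q_r + Q_w)
= (14600×7.06 + 2280×3.40)/(14600 + 2280) = 110800/16880 = 6.566 mg/L.

6.57 mg/L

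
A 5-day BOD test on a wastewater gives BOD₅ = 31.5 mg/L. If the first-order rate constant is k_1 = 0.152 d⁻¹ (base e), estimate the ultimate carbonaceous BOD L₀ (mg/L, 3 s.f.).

BOD₅ = L₀(1 − e^(−5k_1)) ⇒ L₀ = BOD₅ / (1 − e^(−5×0.152))
= 31.5 / (1 − 0.4677) = 31.5 / 0.5323 = 59.17 mg/L.

L₀ ≈ 59.2 mg/L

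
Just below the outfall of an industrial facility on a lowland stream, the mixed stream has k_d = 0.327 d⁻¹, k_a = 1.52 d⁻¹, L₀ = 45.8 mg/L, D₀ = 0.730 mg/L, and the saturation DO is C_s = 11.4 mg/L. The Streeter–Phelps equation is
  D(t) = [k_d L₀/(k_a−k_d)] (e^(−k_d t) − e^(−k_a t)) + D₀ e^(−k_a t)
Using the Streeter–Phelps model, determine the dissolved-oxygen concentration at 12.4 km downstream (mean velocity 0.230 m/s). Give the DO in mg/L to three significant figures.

DO ≈ 5.74 mg/L

Travel time t = x/v = 12.4 km / (0.230 m/s) = 12400 m / 0.230 m/s = 53910 s = 0.6240 d.
k_d L₀/(k_a−k_d) = 0.327×45.8/(1.52−0.327) = 14.98/1.193 = 12.55 mg/L.
e^(−k_d t) = e^(−0.327×0.6240) = 0.8154; e^(−k_a t) = e^(−1.52×0.6240) = 0.3873.
D = 12.55 × (0.8154 − 0.3873) + 0.730 × 0.3873 = 5.374 + 0.2828 = 5.657 mg/L.
DO = C_s − D = 11.4 − 5.657 = 5.743 mg/L.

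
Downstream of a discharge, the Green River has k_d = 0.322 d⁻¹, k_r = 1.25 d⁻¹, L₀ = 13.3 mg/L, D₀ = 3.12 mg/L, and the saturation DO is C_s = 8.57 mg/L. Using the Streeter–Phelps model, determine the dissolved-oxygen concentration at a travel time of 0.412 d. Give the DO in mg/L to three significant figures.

k_d L₀/(k_r−k_d) = 0.322×13.3/(1.25−0.322) = 4.283/0.9280 = 4.615 mg/L.
e^(−k_d t) = e^(−0.322×0.4120) = 0.8758; e^(−k_r t) = e^(−1.25×0.4120) = 0.5975.
D = 4.615 × (0.8758 − 0.5975) + 3.12 × 0.5975 = 1.284 + 1.864 = 3.148 mg/L.
DO = C_s − D = 8.57 − 3.148 = 5.422 mg/L.

DO ≈ 5.42 mg/L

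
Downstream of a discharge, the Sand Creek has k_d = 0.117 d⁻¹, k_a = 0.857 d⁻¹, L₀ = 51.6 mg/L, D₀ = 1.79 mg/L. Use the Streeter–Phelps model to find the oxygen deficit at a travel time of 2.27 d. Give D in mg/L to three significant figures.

D ≈ 5.35 mg/L

k_d L₀/(k_a−k_d) = 0.117×51.6/(0.857−0.117) = 6.037/0.7400 = 8.158 mg/L.
e^(−k_d t) = e^(−0.117×2.270) = 0.7668; e^(−k_a t) = e^(−0.857×2.270) = 0.1429.
D = 8.158 × (0.7668 − 0.1429) + 1.79 × 0.1429 = 5.089 + 0.2558 = 5.345 mg/L.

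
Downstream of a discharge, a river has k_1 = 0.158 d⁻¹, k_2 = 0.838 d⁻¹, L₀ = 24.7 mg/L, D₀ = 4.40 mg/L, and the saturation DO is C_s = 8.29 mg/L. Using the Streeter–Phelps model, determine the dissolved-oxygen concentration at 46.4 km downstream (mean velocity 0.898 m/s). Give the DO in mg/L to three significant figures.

Travel time t = x/v = 46.4 km / (0.898 m/s) = 46400 m / 0.898 m/s = 51670 s = 0.5980 d.
k_1 L₀/(k_2−k_1) = 0.158×24.7/(0.838−0.158) = 3.903/0.6800 = 5.739 mg/L.
e^(−k_1 t) = e^(−0.158×0.5980) = 0.9098; e^(−k_2 t) = e^(−0.838×0.5980) = 0.6058.
D = 5.739 × (0.9098 − 0.6058) + 4.40 × 0.6058 = 1.745 + 2.666 = 4.410 mg/L.
DO = C_s − D = 8.29 − 4.410 = 3.880 mg/L.

DO ≈ 3.88 mg/L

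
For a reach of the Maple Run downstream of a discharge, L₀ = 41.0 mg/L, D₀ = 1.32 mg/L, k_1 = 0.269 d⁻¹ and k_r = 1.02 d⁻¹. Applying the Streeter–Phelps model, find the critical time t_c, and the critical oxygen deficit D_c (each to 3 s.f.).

t_c = [1/(k_r−k_1)] ln[(k_r/k_1)(1 − D₀(k_r−k_1)/(k_1 L₀))]
= [1/(1.02−0.269)] ln[(1.02/0.269)(1 − 1.32×0.7510/(0.269×41.0))]
= (1/0.7510) ln[3.792 × 0.9101] = 1.332 × ln(3.451) = 1.332 × 1.239 = 1.649 d.
D_c = (k_1/k_r) L₀ e^(−k_1 t_c) = (0.269/1.02) × 41.0 × e^(−0.269×1.649) = 0.2637 × 41.0 × 0.6417 = 6.938 mg/L.

t_c ≈ 1.65 d; D_c ≈ 6.94 mg/L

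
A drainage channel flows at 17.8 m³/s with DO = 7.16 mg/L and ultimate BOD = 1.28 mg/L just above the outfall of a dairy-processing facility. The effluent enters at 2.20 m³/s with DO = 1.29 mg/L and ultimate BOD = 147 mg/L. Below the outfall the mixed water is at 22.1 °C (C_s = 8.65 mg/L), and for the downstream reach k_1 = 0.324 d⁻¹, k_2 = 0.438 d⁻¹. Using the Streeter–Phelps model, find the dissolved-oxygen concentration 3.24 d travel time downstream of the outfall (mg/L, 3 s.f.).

DO ≈ 2.82 mg/L

Mixed DO = (17.8×7.16 + 2.20×1.29)/(17.8+2.20) = 130.3/20.00 = 6.514 mg/L.
Mixed L₀ = (17.8×1.28 + 2.20×147)/(20.00) = 346.2/20.00 = 17.31 mg/L.
Initial deficit D₀ = C_s − DO₀ = 8.65 − 6.514 = 2.136 mg/L.
D(3.24) = [0.324×17.31/(0.438−0.324)](e^(−0.324×3.24) − e^(−0.438×3.24)) + 2.136 e^(−0.438×3.24)
= 49.19 × (0.3500 − 0.2419) + 2.136 × 0.2419 = 5.834 mg/L.
DO = 8.65 − 5.834 = 2.816 mg/L.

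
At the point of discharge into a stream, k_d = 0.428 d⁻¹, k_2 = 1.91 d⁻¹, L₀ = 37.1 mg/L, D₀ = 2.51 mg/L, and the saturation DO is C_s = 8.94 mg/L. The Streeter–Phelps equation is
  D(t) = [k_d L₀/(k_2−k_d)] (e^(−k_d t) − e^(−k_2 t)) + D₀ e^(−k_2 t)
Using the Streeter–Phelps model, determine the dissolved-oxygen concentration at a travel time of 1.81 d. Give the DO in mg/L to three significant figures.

k_d L₀/(k_2−k_d) = 0.428×37.1/(1.91−0.428) = 15.88/1.482 = 10.71 mg/L.
e^(−k_d t) = e^(−0.428×1.810) = 0.4609; e^(−k_2 t) = e^(−1.91×1.810) = 0.03152.
D = 10.71 × (0.4609 − 0.03152) + 2.51 × 0.03152 = 4.600 + 0.07912 = 4.679 mg/L.
DO = C_s − D = 8.94 − 4.679 = 4.261 mg/L.

DO ≈ 4.26 mg/L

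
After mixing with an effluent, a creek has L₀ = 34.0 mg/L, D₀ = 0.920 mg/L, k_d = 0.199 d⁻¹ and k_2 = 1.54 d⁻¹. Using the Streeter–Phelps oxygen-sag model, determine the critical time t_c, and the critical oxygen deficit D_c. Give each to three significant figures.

t_c ≈ 1.38 d; D_c ≈ 3.34 mg/L

t_c = [1/(k_2−k_d)] ln[(k_2/k_d)(1 − D₀(k_2−k_d)/(k_d L₀))]
= [1/(1.54−0.199)] ln[(1.54/0.199)(1 − 0.920×1.341/(0.199×34.0))]
= (1/1.341) ln[7.739 × 0.8177] = 0.7457 × ln(6.328) = 0.7457 × 1.845 = 1.376 d.
D_c = (k_d/k_2) L₀ e^(−k_d t_c) = (0.199/1.54) × 34.0 × e^(−0.199×1.376) = 0.1292 × 34.0 × 0.7605 = 3.341 mg/L.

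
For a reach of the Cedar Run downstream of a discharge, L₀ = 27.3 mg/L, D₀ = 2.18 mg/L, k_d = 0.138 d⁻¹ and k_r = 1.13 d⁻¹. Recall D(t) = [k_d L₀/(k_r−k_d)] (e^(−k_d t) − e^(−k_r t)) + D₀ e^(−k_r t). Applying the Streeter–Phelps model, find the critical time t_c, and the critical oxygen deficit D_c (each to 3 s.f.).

t_c ≈ 1.26 d; D_c ≈ 2.80 mg/L

With k_r/k_d = 8.188 and 1 − D₀(k_r−k_d)/(k_d L₀) = 0.4260,
t_c = ln(8.188 × 0.4260) / (1.13 − 0.138) = ln(3.488) / 0.9920 = 1.249/0.9920 = 1.259 d.
L(t_c) = L₀ e^(−k_d t_c) = 27.3 × 0.8405 = 22.94 mg/L, and at the critical point k_r D_c = k_d L, so D_c = (0.138/1.13) × 22.94 = 2.802 mg/L.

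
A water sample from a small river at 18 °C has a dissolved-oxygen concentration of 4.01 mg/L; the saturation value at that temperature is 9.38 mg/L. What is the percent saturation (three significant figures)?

42.8 % saturation

% saturation = C/C_s × 100 = 4.01/9.38 × 100 = 42.8 %.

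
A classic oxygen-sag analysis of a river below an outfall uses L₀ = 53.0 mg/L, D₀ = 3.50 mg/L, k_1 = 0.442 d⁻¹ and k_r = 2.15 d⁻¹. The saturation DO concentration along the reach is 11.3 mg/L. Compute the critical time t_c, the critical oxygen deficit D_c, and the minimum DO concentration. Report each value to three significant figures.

With k_r/k_1 = 4.864 and 1 − D₀(k_r−k_1)/(k_1 L₀) = 0.7448,
t_c = ln(4.864 × 0.7448) / (2.15 − 0.442) = ln(3.623) / 1.708 = 1.287/1.708 = 0.7537 d.
D_c = (k_1/k_r) L₀ e^(−k_1 t_c) = (0.442/2.15) × 53.0 × e^(−0.442×0.7537) = 0.2056 × 53.0 × 0.7167 = 7.809 mg/L.
Minimum DO = C_s − D_c = 11.3 − 7.809 = 3.491 mg/L.

t_c ≈ 0.754 d; D_c ≈ 7.81 mg/L; min DO ≈ 3.49 mg/L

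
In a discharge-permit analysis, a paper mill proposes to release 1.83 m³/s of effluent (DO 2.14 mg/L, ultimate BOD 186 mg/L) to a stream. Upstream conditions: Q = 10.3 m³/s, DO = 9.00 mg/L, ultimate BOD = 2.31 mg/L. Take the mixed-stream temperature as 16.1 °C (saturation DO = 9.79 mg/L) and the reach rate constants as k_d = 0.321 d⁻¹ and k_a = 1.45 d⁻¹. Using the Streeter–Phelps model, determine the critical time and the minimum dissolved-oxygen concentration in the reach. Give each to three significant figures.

Mixed DO = (10.3×9.00 + 1.83×2.14)/(10.3+1.83) = 96.62/12.13 = 7.965 mg/L.
Mixed L₀ = (10.3×2.31 + 1.83×186)/(12.13) = 364.2/12.13 = 30.02 mg/L.
Initial deficit D₀ = C_s − DO₀ = 9.79 − 7.965 = 1.825 mg/L.
t_c = (1/1.129) ln[(1.45/0.321)(1 − 1.825×1.129/(0.321×30.02))] = 0.8857 × ln(3.551) = 1.123 d.
D_c = (0.321/1.45) × 30.02 × e^(−0.321×1.123) = 0.2214 × 30.02 × 0.6974 = 4.635 mg/L.
Minimum DO = 9.79 − 4.635 = 5.155 mg/L.

t_c ≈ 1.12 d; minimum DO ≈ 5.15 mg/L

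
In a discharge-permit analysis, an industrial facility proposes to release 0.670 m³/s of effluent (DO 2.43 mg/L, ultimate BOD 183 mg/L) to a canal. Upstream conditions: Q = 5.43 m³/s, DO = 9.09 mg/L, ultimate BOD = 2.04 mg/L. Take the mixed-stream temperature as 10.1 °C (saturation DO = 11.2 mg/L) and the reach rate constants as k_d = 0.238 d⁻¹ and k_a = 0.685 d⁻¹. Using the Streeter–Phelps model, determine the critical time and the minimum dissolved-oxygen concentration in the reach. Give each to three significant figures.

Mixed DO = (5.43×9.09 + 0.670×2.43)/(5.43+0.670) = 50.99/6.100 = 8.358 mg/L.
Mixed L₀ = (5.43×2.04 + 0.670×183)/(6.100) = 133.7/6.100 = 21.92 mg/L.
Initial deficit D₀ = C_s − DO₀ = 11.2 − 8.358 = 2.842 mg/L.
t_c = (1/0.4470) ln[(0.685/0.238)(1 − 2.842×0.4470/(0.238×21.92))] = 2.237 × ln(2.177) = 1.741 d.
D_c = (0.238/0.685) × 21.92 × e^(−0.238×1.741) = 0.3474 × 21.92 × 0.6608 = 5.032 mg/L.
Minimum DO = 11.2 − 5.032 = 6.168 mg/L.

t_c ≈ 1.74 d; minimum DO ≈ 6.17 mg/L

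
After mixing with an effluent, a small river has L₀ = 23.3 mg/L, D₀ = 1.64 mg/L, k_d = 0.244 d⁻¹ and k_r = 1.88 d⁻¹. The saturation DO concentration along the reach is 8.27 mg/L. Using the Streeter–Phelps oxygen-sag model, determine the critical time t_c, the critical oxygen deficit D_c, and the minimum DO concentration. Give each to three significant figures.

With k_r/k_d = 7.705 and 1 − D₀(k_r−k_d)/(k_d L₀) = 0.5281,
t_c = ln(7.705 × 0.5281) / (1.88 − 0.244) = ln(4.069) / 1.636 = 1.403/1.636 = 0.8578 d.
L(t_c) = L₀ e^(−k_d t_c) = 23.3 × 0.8112 = 18.90 mg/L, and at the critical point k_r D_c = k_d L, so D_c = (0.244/1.88) × 18.90 = 2.453 mg/L.
Minimum DO = C_s − D_c = 8.27 − 2.453 = 5.817 mg/L.

t_c ≈ 0.858 d; D_c ≈ 2.45 mg/L; min DO ≈ 5.82 mg/L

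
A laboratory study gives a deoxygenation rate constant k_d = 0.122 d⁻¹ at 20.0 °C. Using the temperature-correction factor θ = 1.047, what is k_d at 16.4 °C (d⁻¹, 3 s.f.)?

k_d(T₂) = k_d(T₁) · θ^(T₂−T₁) = 0.122 × 1.047^(16.4−20.0)
= 0.122 × 1.047^-3.60 = 0.122 × 0.8476 = 0.1034 d⁻¹.

k_d ≈ 0.103 d⁻¹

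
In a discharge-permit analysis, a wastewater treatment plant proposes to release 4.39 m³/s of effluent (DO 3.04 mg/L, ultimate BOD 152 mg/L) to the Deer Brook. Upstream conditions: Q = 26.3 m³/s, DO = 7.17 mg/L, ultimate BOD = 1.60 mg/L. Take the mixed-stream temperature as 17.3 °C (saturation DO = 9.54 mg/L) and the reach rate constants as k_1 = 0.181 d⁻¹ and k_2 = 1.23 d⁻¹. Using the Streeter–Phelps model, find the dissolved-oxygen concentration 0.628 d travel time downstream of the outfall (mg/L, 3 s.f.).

DO ≈ 6.45 mg/L

Mixed DO = (26.3×7.17 + 4.39×3.04)/(26.3+4.39) = 201.9/30.69 = 6.579 mg/L.
Mixed L₀ = (26.3×1.60 + 4.39×152)/(30.69) = 709.4/30.69 = 23.11 mg/L.
Initial deficit D₀ = C_s − DO₀ = 9.54 − 6.579 = 2.961 mg/L.
D(0.628) = [0.181×23.11/(1.23−0.181)](e^(−0.181×0.628) − e^(−1.23×0.628)) + 2.961 e^(−1.23×0.628)
= 3.988 × (0.8926 − 0.4619) + 2.961 × 0.4619 = 3.085 mg/L.
DO = 9.54 − 3.085 = 6.455 mg/L.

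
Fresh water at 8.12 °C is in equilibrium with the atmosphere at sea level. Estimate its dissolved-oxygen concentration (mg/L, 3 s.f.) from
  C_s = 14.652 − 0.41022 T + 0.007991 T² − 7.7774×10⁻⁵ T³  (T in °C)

C_s = 14.652 − 0.41022×8.12 + 0.007991×8.12² − 7.7774×10⁻⁵×8.12³ = 11.81 mg/L.

C_s ≈ 11.8 mg/L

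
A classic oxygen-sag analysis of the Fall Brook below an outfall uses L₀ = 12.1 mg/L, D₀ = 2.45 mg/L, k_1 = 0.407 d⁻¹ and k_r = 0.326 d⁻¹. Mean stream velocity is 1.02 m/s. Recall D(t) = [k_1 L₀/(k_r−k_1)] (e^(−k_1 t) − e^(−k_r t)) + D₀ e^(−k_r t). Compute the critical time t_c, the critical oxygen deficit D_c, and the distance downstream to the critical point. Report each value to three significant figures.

With k_r/k_1 = 0.8010 and 1 − D₀(k_r−k_1)/(k_1 L₀) = 1.040,
t_c = ln(0.8010 × 1.040) / (0.326 − 0.407) = ln(0.8333) / -0.08100 = -0.1824/-0.08100 = 2.252 d.
L(t_c) = L₀ e^(−k_1 t_c) = 12.1 × 0.3999 = 4.839 mg/L, and at the critical point k_r D_c = k_1 L, so D_c = (0.407/0.326) × 4.839 = 6.041 mg/L.
x_c = v t_c = 1.02 m/s × 2.252 d × 86400 s/d = 198500 m ≈ 198 km.

t_c ≈ 2.25 d; D_c ≈ 6.04 mg/L; x_c ≈ 198 km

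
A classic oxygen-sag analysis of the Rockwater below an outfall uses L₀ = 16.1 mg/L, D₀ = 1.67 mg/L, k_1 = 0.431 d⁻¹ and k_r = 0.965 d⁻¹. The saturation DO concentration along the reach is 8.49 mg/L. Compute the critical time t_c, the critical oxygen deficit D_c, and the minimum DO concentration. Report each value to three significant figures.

t_c ≈ 1.25 d; D_c ≈ 4.19 mg/L; min DO ≈ 4.30 mg/L

With k_r/k_1 = 2.239 and 1 − D₀(k_r−k_1)/(k_1 L₀) = 0.8715,
t_c = ln(2.239 × 0.8715) / (0.965 − 0.431) = ln(1.951) / 0.5340 = 0.6685/0.5340 = 1.252 d.
D_c = (k_1/k_r) L₀ e^(−k_1 t_c) = (0.431/0.965) × 16.1 × e^(−0.431×1.252) = 0.4466 × 16.1 × 0.5830 = 4.192 mg/L.
Minimum DO = C_s − D_c = 8.49 − 4.192 = 4.298 mg/L.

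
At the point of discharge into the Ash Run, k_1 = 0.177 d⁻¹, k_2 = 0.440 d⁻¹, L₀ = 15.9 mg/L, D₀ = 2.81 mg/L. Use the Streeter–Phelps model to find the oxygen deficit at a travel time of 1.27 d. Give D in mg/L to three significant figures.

k_1 L₀/(k_2−k_1) = 0.177×15.9/(0.440−0.177) = 2.814/0.2630 = 10.70 mg/L.
e^(−k_1 t) = e^(−0.177×1.270) = 0.7987; e^(−k_2 t) = e^(−0.440×1.270) = 0.5719.
D = 10.70 × (0.7987 − 0.5719) + 2.81 × 0.5719 = 2.427 + 1.607 = 4.034 mg/L.

D ≈ 4.03 mg/L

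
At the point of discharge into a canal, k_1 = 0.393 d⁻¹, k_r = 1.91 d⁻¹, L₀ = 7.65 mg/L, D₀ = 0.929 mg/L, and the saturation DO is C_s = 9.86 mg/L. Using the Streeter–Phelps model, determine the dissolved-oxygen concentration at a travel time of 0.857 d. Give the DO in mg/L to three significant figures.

k_1 L₀/(k_r−k_1) = 0.393×7.65/(1.91−0.393) = 3.006/1.517 = 1.982 mg/L.
e^(−k_1 t) = e^(−0.393×0.8570) = 0.7141; e^(−k_r t) = e^(−1.91×0.8570) = 0.1946.
D = 1.982 × (0.7141 − 0.1946) + 0.929 × 0.1946 = 1.029 + 0.1808 = 1.210 mg/L.
DO = C_s − D = 9.86 − 1.210 = 8.650 mg/L.

DO ≈ 8.65 mg/L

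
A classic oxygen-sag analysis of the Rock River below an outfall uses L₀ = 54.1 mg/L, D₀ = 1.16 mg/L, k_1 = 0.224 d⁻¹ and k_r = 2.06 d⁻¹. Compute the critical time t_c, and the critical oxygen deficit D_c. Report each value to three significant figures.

t_c ≈ 1.10 d; D_c ≈ 4.59 mg/L

At the critical point dD/dt = 0, so k_1 L₀ e^(−k_1 t) = k_r D. Substituting D(t) from the Streeter–Phelps equation and solving for t gives
t_c = ln[(k_r/k_1)(1 − D₀(k_r−k_1)/(k_1 L₀))] / (k_r−k_1).
Here k_r−k_1 = 1.836 d⁻¹ and 1 − D₀(k_r−k_1)/(k_1 L₀) = 1 − 1.16×1.836/(0.224×54.1) = 0.8243, so
t_c = ln(9.196 × 0.8243) / 1.836 = 2.026 / 1.836 = 1.103 d.
D_c = (k_1/k_r) L₀ e^(−k_1 t_c) = (0.224/2.06) × 54.1 × e^(−0.224×1.103) = 0.1087 × 54.1 × 0.7810 = 4.595 mg/L.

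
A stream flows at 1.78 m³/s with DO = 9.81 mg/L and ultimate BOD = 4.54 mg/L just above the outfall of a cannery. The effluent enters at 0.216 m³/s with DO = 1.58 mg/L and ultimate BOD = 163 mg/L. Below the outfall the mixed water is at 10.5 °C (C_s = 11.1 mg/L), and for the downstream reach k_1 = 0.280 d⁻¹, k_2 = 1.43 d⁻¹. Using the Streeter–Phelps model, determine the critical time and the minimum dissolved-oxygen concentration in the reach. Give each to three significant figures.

Mixed DO = (1.78×9.81 + 0.216×1.58)/(1.78+0.216) = 17.80/1.996 = 8.919 mg/L.
Mixed L₀ = (1.78×4.54 + 0.216×163)/(1.996) = 43.29/1.996 = 21.69 mg/L.
Initial deficit D₀ = C_s − DO₀ = 11.1 − 8.919 = 2.181 mg/L.
t_c = (1/1.150) ln[(1.43/0.280)(1 − 2.181×1.150/(0.280×21.69))] = 0.8696 × ln(2.998) = 0.9548 d.
D_c = (0.280/1.43) × 21.69 × e^(−0.280×0.9548) = 0.1958 × 21.69 × 0.7654 = 3.250 mg/L.
Minimum DO = 11.1 − 3.250 = 7.850 mg/L.

t_c ≈ 0.955 d; minimum DO ≈ 7.85 mg/L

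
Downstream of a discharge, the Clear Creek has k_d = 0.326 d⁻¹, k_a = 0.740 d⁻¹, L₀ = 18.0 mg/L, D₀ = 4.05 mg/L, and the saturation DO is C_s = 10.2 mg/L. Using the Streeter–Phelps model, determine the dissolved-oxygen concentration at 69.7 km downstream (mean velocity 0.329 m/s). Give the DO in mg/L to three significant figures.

Travel time t = x/v = 69.7 km / (0.329 m/s) = 69700 m / 0.329 m/s = 211900 s = 2.452 d.
k_d L₀/(k_a−k_d) = 0.326×18.0/(0.740−0.326) = 5.868/0.4140 = 14.17 mg/L.
e^(−k_d t) = e^(−0.326×2.452) = 0.4496; e^(−k_a t) = e^(−0.740×2.452) = 0.1629.
D = 14.17 × (0.4496 − 0.1629) + 4.05 × 0.1629 = 4.064 + 0.6598 = 4.723 mg/L.
DO = C_s − D = 10.2 − 4.723 = 5.477 mg/L.

DO ≈ 5.48 mg/L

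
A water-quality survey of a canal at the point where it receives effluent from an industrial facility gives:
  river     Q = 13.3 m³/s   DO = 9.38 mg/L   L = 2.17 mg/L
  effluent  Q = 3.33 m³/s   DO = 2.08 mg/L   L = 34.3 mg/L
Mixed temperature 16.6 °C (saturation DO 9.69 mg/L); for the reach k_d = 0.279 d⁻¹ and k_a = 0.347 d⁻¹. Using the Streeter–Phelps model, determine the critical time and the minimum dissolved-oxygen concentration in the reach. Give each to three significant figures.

t_c ≈ 2.45 d; minimum DO ≈ 6.20 mg/L

Mixed DO = (13.3×9.38 + 3.33×2.08)/(13.3+3.33) = 131.7/16.63 = 7.918 mg/L.
Mixed L₀ = (13.3×2.17 + 3.33×34.3)/(16.63) = 143.1/16.63 = 8.604 mg/L.
Initial deficit D₀ = C_s − DO₀ = 9.69 − 7.918 = 1.772 mg/L.
t_c = (1/0.06800) ln[(0.347/0.279)(1 − 1.772×0.06800/(0.279×8.604))] = 14.71 × ln(1.181) = 2.450 d.
D_c = (0.279/0.347) × 8.604 × e^(−0.279×2.450) = 0.8040 × 8.604 × 0.5048 = 3.492 mg/L.
Minimum DO = 9.69 − 3.492 = 6.198 mg/L.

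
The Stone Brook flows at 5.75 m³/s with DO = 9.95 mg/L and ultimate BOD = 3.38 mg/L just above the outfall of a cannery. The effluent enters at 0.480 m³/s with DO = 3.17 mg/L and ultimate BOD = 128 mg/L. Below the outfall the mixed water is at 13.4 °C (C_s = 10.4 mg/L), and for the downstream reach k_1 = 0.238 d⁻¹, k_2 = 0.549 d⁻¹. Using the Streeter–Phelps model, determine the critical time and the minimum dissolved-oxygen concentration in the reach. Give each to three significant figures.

Mixed DO = (5.75×9.95 + 0.480×3.17)/(5.75+0.480) = 58.73/6.230 = 9.428 mg/L.
Mixed L₀ = (5.75×3.38 + 0.480×128)/(6.230) = 80.88/6.230 = 12.98 mg/L.
Initial deficit D₀ = C_s − DO₀ = 10.4 − 9.428 = 0.9724 mg/L.
t_c = (1/0.3110) ln[(0.549/0.238)(1 − 0.9724×0.3110/(0.238×12.98))] = 3.215 × ln(2.081) = 2.356 d.
D_c = (0.238/0.549) × 12.98 × e^(−0.238×2.356) = 0.4335 × 12.98 × 0.5707 = 3.212 mg/L.
Minimum DO = 10.4 − 3.212 = 7.188 mg/L.

t_c ≈ 2.36 d; minimum DO ≈ 7.19 mg/L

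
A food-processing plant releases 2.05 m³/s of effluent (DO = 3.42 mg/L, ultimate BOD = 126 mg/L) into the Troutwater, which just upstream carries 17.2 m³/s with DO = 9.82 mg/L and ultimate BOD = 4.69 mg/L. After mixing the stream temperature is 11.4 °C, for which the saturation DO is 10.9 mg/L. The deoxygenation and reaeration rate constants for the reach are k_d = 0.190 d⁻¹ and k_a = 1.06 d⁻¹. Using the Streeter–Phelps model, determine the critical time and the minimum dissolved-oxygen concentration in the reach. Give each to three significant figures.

t_c ≈ 1.27 d; minimum DO ≈ 8.42 mg/L

Mixed DO = (17.2×9.82 + 2.05×3.42)/(17.2+2.05) = 175.9/19.25 = 9.138 mg/L.
Mixed L₀ = (17.2×4.69 + 2.05×126)/(19.25) = 339.0/19.25 = 17.61 mg/L.
Initial deficit D₀ = C_s − DO₀ = 10.9 − 9.138 = 1.762 mg/L.
t_c = (1/0.8700) ln[(1.06/0.190)(1 − 1.762×0.8700/(0.190×17.61))] = 1.149 × ln(3.023) = 1.272 d.
D_c = (0.190/1.06) × 17.61 × e^(−0.190×1.272) = 0.1792 × 17.61 × 0.7854 = 2.479 mg/L.
Minimum DO = 10.9 − 2.479 = 8.421 mg/L.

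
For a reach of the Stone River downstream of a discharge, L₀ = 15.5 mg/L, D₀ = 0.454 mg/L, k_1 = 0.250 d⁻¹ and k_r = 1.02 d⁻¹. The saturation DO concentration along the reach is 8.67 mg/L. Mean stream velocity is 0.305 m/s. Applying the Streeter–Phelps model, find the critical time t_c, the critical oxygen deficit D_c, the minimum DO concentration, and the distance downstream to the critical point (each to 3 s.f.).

At the critical point dD/dt = 0, so k_1 L₀ e^(−k_1 t) = k_r D. Substituting D(t) from the Streeter–Phelps equation and solving for t gives
t_c = ln[(k_r/k_1)(1 − D₀(k_r−k_1)/(k_1 L₀))] / (k_r−k_1).
Here k_r−k_1 = 0.7700 d⁻¹ and 1 − D₀(k_r−k_1)/(k_1 L₀) = 1 − 0.454×0.7700/(0.250×15.5) = 0.9098, so
t_c = ln(4.080 × 0.9098) / 0.7700 = 1.312 / 0.7700 = 1.703 d.
D_c = (k_1/k_r) L₀ e^(−k_1 t_c) = (0.250/1.02) × 15.5 × e^(−0.250×1.703) = 0.2451 × 15.5 × 0.6532 = 2.482 mg/L.
Minimum DO = C_s − D_c = 8.67 − 2.482 = 6.188 mg/L.
x_c = v t_c = 0.305 m/s × 1.703 d × 86400 s/d = 44890 m ≈ 44.9 km.

t_c ≈ 1.70 d; D_c ≈ 2.48 mg/L; min DO ≈ 6.19 mg/L; x_c ≈ 44.9 km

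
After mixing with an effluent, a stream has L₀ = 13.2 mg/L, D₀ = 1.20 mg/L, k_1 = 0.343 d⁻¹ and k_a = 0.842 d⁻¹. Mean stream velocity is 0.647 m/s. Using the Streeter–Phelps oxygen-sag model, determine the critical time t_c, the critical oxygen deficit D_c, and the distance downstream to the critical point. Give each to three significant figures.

t_c = [1/(k_a−k_1)] ln[(k_a/k_1)(1 − D₀(k_a−k_1)/(k_1 L₀))]
= [1/(0.842−0.343)] ln[(0.842/0.343)(1 − 1.20×0.4990/(0.343×13.2))]
= (1/0.4990) ln[2.455 × 0.8677] = 2.004 × ln(2.130) = 2.004 × 0.7562 = 1.515 d.
D_c = (k_1/k_a) L₀ e^(−k_1 t_c) = (0.343/0.842) × 13.2 × e^(−0.343×1.515) = 0.4074 × 13.2 × 0.5946 = 3.198 mg/L.
x_c = v t_c = 0.647 m/s × 1.515 d × 86400 s/d = 84710 m ≈ 84.7 km.

t_c ≈ 1.52 d; D_c ≈ 3.20 mg/L; x_c ≈ 84.7 km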